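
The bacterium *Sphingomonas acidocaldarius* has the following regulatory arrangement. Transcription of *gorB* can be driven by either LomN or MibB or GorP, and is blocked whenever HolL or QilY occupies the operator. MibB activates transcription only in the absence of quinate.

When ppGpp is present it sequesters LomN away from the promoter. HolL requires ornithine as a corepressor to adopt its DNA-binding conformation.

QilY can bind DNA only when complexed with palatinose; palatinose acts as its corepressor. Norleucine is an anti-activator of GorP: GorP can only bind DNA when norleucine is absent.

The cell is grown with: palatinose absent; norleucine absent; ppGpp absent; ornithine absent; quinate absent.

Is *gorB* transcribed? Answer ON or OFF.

ON

Ornithine is absent, so HolL is inactive.
ppGpp is absent, so LomN is active.
Palatinose is absent, so QilY is inactive.
Quinate is absent, so MibB is active.
Norleucine is absent, so GorP is active.
Activator LomN is present, so *gorB* is transcribed.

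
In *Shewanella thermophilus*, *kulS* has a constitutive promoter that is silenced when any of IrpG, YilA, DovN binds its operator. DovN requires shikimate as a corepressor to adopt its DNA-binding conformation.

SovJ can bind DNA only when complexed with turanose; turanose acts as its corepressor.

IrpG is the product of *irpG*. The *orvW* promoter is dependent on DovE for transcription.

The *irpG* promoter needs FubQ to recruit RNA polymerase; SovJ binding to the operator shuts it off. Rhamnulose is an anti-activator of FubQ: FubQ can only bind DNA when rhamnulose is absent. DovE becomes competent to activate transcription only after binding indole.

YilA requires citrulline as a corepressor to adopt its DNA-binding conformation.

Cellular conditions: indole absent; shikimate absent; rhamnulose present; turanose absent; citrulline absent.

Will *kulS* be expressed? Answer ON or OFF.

ON

Rhamnulose is present, so FubQ is inactive.
Turanose is absent, so SovJ is inactive.
Required activator FubQ is absent, so *irpG* is not transcribed.
So IrpG is not produced.
Citrulline is absent, so YilA is inactive.
Shikimate is absent, so DovN is inactive.
With no repressor bound, *kulS* is transcribed.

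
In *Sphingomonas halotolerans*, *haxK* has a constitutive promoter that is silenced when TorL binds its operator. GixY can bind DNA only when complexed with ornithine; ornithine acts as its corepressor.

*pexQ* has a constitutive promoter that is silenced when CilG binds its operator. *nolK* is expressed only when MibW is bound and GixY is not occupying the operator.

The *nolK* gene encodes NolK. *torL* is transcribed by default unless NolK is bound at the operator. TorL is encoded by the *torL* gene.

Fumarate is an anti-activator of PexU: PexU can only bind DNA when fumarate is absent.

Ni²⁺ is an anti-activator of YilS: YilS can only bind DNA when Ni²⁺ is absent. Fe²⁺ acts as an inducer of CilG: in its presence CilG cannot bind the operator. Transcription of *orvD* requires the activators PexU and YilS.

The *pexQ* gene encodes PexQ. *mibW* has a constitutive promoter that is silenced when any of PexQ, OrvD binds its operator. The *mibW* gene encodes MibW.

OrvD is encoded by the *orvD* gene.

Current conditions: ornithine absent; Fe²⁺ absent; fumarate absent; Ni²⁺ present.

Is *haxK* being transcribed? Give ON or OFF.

ON

Fe²⁺ is absent, so CilG is active.
With repressor CilG bound, *pexQ* is not transcribed.
So PexQ is not produced.
Fumarate is absent, so PexU is active.
Ni²⁺ is present, so YilS is inactive.
Required activator YilS is absent, so *orvD* is not transcribed.
So OrvD is not produced.
With no repressor bound, *mibW* is transcribed.
So MibW is produced and active.
Ornithine is absent, so GixY is inactive.
No repressor is bound and MibW is active, so *nolK* is transcribed.
So NolK is produced and active.
With repressor NolK bound, *torL* is not transcribed.
So TorL is not produced.
With no repressor bound, *haxK* is transcribed.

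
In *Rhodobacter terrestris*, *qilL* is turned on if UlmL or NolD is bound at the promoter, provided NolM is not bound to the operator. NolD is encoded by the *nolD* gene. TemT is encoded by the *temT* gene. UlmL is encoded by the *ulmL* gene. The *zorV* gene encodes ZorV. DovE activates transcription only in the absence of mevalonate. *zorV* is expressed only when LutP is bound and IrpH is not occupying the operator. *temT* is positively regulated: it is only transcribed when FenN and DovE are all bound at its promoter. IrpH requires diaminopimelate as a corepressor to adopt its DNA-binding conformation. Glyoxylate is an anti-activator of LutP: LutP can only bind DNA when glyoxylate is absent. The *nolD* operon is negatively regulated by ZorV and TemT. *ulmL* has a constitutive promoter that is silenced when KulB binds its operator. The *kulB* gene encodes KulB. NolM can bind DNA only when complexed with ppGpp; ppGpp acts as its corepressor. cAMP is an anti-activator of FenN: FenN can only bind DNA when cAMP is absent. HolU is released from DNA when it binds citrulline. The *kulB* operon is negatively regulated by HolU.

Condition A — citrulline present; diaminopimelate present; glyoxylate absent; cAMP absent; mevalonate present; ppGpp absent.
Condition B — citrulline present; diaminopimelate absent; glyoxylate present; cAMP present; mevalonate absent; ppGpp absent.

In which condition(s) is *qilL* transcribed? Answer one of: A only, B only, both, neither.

both

Condition A:
Citrulline is present, so HolU is inactive.
With no repressor bound, *kulB* is transcribed.
So KulB is produced and active.
With repressor KulB bound, *ulmL* is not transcribed.
So UlmL is not produced.
Diaminopimelate is present, so IrpH is active.
Glyoxylate is absent, so LutP is active.
With repressor IrpH bound, *zorV* is not transcribed.
So ZorV is not produced.
cAMP is absent, so FenN is active.
Mevalonate is present, so DovE is inactive.
Required activator DovE is absent, so *temT* is not transcribed.
So TemT is not produced.
With no repressor bound, *nolD* is transcribed.
So NolD is produced and active.
ppGpp is absent, so NolM is inactive.
Activator NolD is present, so *qilL* is transcribed.
→ *qilL* is ON in A.
Condition B:
Citrulline is present, so HolU is inactive.
With no repressor bound, *kulB* is transcribed.
So KulB is produced and active.
With repressor KulB bound, *ulmL* is not transcribed.
So UlmL is not produced.
Diaminopimelate is absent, so IrpH is inactive.
Glyoxylate is present, so LutP is inactive.
Required activator LutP is absent, so *zorV* is not transcribed.
So ZorV is not produced.
cAMP is present, so FenN is inactive.
Mevalonate is absent, so DovE is active.
Required activator FenN is absent, so *temT* is not transcribed.
So TemT is not produced.
With no repressor bound, *nolD* is transcribed.
So NolD is produced and active.
ppGpp is absent, so NolM is inactive.
Activator NolD is present, so *qilL* is transcribed.
→ *qilL* is ON in B.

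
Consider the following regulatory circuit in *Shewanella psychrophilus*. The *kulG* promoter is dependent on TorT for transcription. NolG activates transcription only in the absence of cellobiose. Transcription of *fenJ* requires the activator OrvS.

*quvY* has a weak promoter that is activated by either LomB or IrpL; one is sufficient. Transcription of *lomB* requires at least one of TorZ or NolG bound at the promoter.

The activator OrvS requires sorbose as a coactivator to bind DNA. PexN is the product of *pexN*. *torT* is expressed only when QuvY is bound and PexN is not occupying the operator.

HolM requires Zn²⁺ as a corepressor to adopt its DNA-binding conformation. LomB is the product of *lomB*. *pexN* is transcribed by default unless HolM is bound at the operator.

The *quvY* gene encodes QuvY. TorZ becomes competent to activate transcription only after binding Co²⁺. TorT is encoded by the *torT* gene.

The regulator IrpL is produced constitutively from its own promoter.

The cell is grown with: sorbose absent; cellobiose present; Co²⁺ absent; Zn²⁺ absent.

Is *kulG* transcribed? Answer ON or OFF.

Co²⁺ is absent, so TorZ is inactive.
Cellobiose is present, so NolG is inactive.
No activator is available at the *lomB* promoter, so *lomB* is not transcribed.
So LomB is not produced.
IrpL is produced constitutively and is active.
Activator IrpL is present, so *quvY* is transcribed.
So QuvY is produced and active.
Zn²⁺ is absent, so HolM is inactive.
With no repressor bound, *pexN* is transcribed.
So PexN is produced and active.
With repressor PexN bound, *torT* is not transcribed.
So TorT is not produced.
Required activator TorT is absent, so *kulG* is not transcribed.

OFF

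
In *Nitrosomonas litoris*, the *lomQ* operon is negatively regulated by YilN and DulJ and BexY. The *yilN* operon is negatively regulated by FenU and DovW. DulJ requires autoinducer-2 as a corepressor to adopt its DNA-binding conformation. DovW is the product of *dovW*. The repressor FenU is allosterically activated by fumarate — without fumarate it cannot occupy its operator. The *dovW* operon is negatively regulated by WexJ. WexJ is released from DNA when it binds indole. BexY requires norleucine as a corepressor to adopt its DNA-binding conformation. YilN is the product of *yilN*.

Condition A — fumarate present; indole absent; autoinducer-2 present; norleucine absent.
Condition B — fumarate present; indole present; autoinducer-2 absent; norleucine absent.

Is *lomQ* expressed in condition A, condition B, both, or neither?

B only

Condition A:
Fumarate is present, so FenU is active.
Indole is absent, so WexJ is active.
With repressor WexJ bound, *dovW* is not transcribed.
So DovW is not produced.
With repressor FenU bound, *yilN* is not transcribed.
So YilN is not produced.
Autoinducer-2 is present, so DulJ is active.
Norleucine is absent, so BexY is inactive.
With repressor DulJ bound, *lomQ* is not transcribed.
→ *lomQ* is OFF in A.
Condition B:
Fumarate is present, so FenU is active.
Indole is present, so WexJ is inactive.
With no repressor bound, *dovW* is transcribed.
So DovW is produced and active.
With repressor FenU bound, *yilN* is not transcribed.
So YilN is not produced.
Autoinducer-2 is absent, so DulJ is inactive.
Norleucine is absent, so BexY is inactive.
With no repressor bound, *lomQ* is transcribed.
→ *lomQ* is ON in B.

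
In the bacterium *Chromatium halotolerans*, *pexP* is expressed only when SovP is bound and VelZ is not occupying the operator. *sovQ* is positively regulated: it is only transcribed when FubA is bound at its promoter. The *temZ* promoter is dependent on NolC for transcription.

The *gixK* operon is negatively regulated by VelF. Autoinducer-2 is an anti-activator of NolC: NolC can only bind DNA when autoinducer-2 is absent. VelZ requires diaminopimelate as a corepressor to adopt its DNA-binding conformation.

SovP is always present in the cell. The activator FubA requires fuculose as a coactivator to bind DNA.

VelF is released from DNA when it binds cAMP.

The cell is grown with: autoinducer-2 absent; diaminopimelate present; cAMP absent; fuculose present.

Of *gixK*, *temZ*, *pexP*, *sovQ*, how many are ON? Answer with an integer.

cAMP is absent, so VelF is active.
With repressor VelF bound, *gixK* is not transcribed.
→ *gixK* is OFF.
Autoinducer-2 is absent, so NolC is active.
No repressor is bound and NolC is active, so *temZ* is transcribed.
→ *temZ* is ON.
Diaminopimelate is present, so VelZ is active.
SovP is produced constitutively and is active.
With repressor VelZ bound, *pexP* is not transcribed.
→ *pexP* is OFF.
Fuculose is present, so FubA is active.
No repressor is bound and FubA is active, so *sovQ* is transcribed.
→ *sovQ* is ON.
2 of the 4 genes are transcribed.

2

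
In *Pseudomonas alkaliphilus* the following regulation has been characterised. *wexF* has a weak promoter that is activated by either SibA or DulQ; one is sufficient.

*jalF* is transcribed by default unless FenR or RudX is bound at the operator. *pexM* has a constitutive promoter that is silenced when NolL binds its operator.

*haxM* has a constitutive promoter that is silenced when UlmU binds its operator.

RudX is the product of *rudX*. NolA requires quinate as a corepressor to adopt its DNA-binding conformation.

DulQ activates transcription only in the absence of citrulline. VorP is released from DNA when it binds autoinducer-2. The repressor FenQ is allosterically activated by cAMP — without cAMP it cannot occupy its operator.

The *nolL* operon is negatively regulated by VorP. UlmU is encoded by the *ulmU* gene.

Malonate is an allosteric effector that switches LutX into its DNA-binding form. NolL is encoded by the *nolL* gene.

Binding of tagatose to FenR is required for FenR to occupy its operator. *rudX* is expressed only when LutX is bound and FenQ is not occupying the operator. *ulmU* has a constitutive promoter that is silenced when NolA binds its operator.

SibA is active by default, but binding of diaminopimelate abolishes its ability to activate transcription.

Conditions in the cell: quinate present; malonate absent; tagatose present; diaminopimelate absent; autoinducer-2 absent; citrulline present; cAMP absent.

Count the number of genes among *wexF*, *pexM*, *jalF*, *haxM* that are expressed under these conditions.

Diaminopimelate is absent, so SibA is active.
Citrulline is present, so DulQ is inactive.
Activator SibA is present, so *wexF* is transcribed.
→ *wexF* is ON.
Autoinducer-2 is absent, so VorP is active.
With repressor VorP bound, *nolL* is not transcribed.
So NolL is not produced.
With no repressor bound, *pexM* is transcribed.
→ *pexM* is ON.
Tagatose is present, so FenR is active.
Malonate is absent, so LutX is inactive.
cAMP is absent, so FenQ is inactive.
Required activator LutX is absent, so *rudX* is not transcribed.
So RudX is not produced.
With repressor FenR bound, *jalF* is not transcribed.
→ *jalF* is OFF.
Quinate is present, so NolA is active.
With repressor NolA bound, *ulmU* is not transcribed.
So UlmU is not produced.
With no repressor bound, *haxM* is transcribed.
→ *haxM* is ON.
3 of the 4 genes are transcribed.

3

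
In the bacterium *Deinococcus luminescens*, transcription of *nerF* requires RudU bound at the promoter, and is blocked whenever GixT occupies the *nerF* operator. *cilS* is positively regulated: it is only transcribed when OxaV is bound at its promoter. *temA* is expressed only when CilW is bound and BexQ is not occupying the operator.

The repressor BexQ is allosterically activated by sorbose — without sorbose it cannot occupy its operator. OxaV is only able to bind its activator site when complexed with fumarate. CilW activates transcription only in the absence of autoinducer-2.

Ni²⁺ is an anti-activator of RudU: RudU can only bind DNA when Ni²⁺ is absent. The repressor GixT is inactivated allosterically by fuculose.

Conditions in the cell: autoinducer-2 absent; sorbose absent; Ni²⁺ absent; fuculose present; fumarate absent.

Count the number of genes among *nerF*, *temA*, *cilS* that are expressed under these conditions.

Ni²⁺ is absent, so RudU is active.
Fuculose is present, so GixT is inactive.
No repressor is bound and RudU is active, so *nerF* is transcribed.
→ *nerF* is ON.
Sorbose is absent, so BexQ is inactive.
Autoinducer-2 is absent, so CilW is active.
No repressor is bound and CilW is active, so *temA* is transcribed.
→ *temA* is ON.
Fumarate is absent, so OxaV is inactive.
Required activator OxaV is absent, so *cilS* is not transcribed.
→ *cilS* is OFF.
2 of the 3 genes are transcribed.

2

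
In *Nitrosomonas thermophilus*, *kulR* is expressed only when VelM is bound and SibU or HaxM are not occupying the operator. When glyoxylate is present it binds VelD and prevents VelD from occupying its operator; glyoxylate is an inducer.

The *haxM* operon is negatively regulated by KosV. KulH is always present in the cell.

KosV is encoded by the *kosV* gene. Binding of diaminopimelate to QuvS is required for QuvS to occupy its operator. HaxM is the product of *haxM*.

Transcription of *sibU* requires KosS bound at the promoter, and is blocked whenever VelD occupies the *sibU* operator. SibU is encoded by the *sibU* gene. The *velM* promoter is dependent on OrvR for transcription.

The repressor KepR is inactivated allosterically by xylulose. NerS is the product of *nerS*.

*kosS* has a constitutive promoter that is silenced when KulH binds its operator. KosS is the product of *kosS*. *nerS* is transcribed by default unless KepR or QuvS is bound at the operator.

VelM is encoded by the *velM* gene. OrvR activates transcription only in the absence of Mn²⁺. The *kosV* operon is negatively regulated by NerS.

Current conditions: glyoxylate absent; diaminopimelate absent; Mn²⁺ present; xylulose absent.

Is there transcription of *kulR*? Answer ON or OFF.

OFF

KulH is produced constitutively and is active.
With repressor KulH bound, *kosS* is not transcribed.
So KosS is not produced.
Glyoxylate is absent, so VelD is active.
With repressor VelD bound, *sibU* is not transcribed.
So SibU is not produced.
Mn²⁺ is present, so OrvR is inactive.
Required activator OrvR is absent, so *velM* is not transcribed.
So VelM is not produced.
Xylulose is absent, so KepR is active.
Diaminopimelate is absent, so QuvS is inactive.
With repressor KepR bound, *nerS* is not transcribed.
So NerS is not produced.
With no repressor bound, *kosV* is transcribed.
So KosV is produced and active.
With repressor KosV bound, *haxM* is not transcribed.
So HaxM is not produced.
Required activator VelM is absent, so *kulR* is not transcribed.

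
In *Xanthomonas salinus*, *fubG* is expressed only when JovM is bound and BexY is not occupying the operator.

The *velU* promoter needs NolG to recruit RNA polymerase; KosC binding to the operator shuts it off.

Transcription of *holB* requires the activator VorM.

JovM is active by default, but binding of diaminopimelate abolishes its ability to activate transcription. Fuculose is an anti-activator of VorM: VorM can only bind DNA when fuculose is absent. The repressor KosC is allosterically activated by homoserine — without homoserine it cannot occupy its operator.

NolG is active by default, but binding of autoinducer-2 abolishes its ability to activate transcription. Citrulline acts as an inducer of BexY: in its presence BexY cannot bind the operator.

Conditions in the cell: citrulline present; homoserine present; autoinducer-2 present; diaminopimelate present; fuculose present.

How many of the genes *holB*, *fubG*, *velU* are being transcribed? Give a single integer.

Fuculose is present, so VorM is inactive.
Required activator VorM is absent, so *holB* is not transcribed.
→ *holB* is OFF.
Diaminopimelate is present, so JovM is inactive.
Citrulline is present, so BexY is inactive.
Required activator JovM is absent, so *fubG* is not transcribed.
→ *fubG* is OFF.
Homoserine is present, so KosC is active.
Autoinducer-2 is present, so NolG is inactive.
With repressor KosC bound, *velU* is not transcribed.
→ *velU* is OFF.
0 of the 3 genes are transcribed.

0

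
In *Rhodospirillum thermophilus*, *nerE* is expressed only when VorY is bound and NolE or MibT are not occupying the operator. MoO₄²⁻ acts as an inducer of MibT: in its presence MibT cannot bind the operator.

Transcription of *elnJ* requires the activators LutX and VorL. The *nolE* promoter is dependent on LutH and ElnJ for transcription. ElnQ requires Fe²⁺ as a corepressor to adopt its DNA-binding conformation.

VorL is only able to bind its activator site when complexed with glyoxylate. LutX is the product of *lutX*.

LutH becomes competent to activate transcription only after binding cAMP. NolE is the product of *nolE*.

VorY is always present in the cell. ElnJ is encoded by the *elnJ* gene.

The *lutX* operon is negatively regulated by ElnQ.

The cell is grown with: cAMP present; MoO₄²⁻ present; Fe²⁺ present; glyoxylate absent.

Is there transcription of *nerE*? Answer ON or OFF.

ON

cAMP is present, so LutH is active.
Fe²⁺ is present, so ElnQ is active.
With repressor ElnQ bound, *lutX* is not transcribed.
So LutX is not produced.
Glyoxylate is absent, so VorL is inactive.
Required activator LutX is absent, so *elnJ* is not transcribed.
So ElnJ is not produced.
Required activator ElnJ is absent, so *nolE* is not transcribed.
So NolE is not produced.
VorY is produced constitutively and is active.
MoO₄²⁻ is present, so MibT is inactive.
No repressor is bound and VorY is active, so *nerE* is transcribed.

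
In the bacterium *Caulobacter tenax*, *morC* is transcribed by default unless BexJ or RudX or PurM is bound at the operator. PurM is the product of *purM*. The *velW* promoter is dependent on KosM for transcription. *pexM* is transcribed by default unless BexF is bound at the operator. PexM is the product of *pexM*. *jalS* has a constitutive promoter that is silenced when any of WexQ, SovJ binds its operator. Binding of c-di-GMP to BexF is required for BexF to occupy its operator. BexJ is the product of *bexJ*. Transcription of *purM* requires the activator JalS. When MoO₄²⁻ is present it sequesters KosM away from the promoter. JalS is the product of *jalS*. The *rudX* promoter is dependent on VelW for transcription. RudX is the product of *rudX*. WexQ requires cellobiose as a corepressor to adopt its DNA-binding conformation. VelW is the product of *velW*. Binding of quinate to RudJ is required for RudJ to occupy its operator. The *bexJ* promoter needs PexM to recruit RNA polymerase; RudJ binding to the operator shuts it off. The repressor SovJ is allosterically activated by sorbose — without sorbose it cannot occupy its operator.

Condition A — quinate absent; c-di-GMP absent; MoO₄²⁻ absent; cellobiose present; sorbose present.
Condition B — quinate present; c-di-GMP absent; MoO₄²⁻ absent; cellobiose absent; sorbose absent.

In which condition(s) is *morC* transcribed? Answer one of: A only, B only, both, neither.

Condition A:
Quinate is absent, so RudJ is inactive.
c-di-GMP is absent, so BexF is inactive.
With no repressor bound, *pexM* is transcribed.
So PexM is produced and active.
No repressor is bound and PexM is active, so *bexJ* is transcribed.
So BexJ is produced and active.
MoO₄²⁻ is absent, so KosM is active.
No repressor is bound and KosM is active, so *velW* is transcribed.
So VelW is produced and active.
No repressor is bound and VelW is active, so *rudX* is transcribed.
So RudX is produced and active.
Cellobiose is present, so WexQ is active.
Sorbose is present, so SovJ is active.
With repressor WexQ bound, *jalS* is not transcribed.
So JalS is not produced.
Required activator JalS is absent, so *purM* is not transcribed.
So PurM is not produced.
With repressor BexJ bound, *morC* is not transcribed.
→ *morC* is OFF in A.
Condition B:
Quinate is present, so RudJ is active.
c-di-GMP is absent, so BexF is inactive.
With no repressor bound, *pexM* is transcribed.
So PexM is produced and active.
With repressor RudJ bound, *bexJ* is not transcribed.
So BexJ is not produced.
MoO₄²⁻ is absent, so KosM is active.
No repressor is bound and KosM is active, so *velW* is transcribed.
So VelW is produced and active.
No repressor is bound and VelW is active, so *rudX* is transcribed.
So RudX is produced and active.
Cellobiose is absent, so WexQ is inactive.
Sorbose is absent, so SovJ is inactive.
With no repressor bound, *jalS* is transcribed.
So JalS is produced and active.
No repressor is bound and JalS is active, so *purM* is transcribed.
So PurM is produced and active.
With repressor RudX bound, *morC* is not transcribed.
→ *morC* is OFF in B.

neither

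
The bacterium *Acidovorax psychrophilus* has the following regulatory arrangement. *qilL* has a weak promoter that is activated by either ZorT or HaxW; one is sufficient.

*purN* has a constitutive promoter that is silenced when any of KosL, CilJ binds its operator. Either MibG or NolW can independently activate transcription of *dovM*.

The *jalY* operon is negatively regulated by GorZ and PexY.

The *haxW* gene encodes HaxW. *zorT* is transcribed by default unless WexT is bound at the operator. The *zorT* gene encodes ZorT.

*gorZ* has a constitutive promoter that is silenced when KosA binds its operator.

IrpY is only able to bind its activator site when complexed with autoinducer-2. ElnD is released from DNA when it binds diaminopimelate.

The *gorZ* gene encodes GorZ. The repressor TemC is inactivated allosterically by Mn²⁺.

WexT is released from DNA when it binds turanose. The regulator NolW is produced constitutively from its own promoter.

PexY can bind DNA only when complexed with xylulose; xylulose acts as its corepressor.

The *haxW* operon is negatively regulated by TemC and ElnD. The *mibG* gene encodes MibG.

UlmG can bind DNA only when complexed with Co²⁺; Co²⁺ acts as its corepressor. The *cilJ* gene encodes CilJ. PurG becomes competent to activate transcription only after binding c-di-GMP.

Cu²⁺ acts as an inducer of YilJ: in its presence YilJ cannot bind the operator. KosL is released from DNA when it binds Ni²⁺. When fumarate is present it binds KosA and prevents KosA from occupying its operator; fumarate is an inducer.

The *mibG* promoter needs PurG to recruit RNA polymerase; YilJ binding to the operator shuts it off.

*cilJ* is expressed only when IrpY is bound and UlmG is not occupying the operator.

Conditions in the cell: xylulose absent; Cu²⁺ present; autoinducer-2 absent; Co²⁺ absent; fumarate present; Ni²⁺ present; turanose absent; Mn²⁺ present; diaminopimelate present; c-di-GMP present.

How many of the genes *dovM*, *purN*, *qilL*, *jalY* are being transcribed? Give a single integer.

c-di-GMP is present, so PurG is active.
Cu²⁺ is present, so YilJ is inactive.
No repressor is bound and PurG is active, so *mibG* is transcribed.
So MibG is produced and active.
NolW is produced constitutively and is active.
Activator MibG is present, so *dovM* is transcribed.
→ *dovM* is ON.
Ni²⁺ is present, so KosL is inactive.
Autoinducer-2 is absent, so IrpY is inactive.
Co²⁺ is absent, so UlmG is inactive.
Required activator IrpY is absent, so *cilJ* is not transcribed.
So CilJ is not produced.
With no repressor bound, *purN* is transcribed.
→ *purN* is ON.
Turanose is absent, so WexT is active.
With repressor WexT bound, *zorT* is not transcribed.
So ZorT is not produced.
Mn²⁺ is present, so TemC is inactive.
Diaminopimelate is present, so ElnD is inactive.
With no repressor bound, *haxW* is transcribed.
So HaxW is produced and active.
Activator HaxW is present, so *qilL* is transcribed.
→ *qilL* is ON.
Fumarate is present, so KosA is inactive.
With no repressor bound, *gorZ* is transcribed.
So GorZ is produced and active.
Xylulose is absent, so PexY is inactive.
With repressor GorZ bound, *jalY* is not transcribed.
→ *jalY* is OFF.
3 of the 4 genes are transcribed.

3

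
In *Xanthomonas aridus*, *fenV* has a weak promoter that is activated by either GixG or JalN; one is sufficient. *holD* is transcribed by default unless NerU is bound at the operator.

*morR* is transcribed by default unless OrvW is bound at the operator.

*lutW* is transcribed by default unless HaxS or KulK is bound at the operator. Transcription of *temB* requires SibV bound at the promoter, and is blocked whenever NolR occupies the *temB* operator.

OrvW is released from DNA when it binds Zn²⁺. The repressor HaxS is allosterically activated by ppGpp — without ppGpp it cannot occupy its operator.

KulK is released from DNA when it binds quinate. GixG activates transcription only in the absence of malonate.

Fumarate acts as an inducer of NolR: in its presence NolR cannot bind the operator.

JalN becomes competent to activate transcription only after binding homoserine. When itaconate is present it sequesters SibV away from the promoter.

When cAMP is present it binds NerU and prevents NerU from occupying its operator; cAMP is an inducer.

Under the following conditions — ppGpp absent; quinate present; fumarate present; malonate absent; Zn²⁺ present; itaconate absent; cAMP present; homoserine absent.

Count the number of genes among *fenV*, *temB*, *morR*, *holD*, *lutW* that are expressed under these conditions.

Malonate is absent, so GixG is active.
Homoserine is absent, so JalN is inactive.
Activator GixG is present, so *fenV* is transcribed.
→ *fenV* is ON.
Itaconate is absent, so SibV is active.
Fumarate is present, so NolR is inactive.
No repressor is bound and SibV is active, so *temB* is transcribed.
→ *temB* is ON.
Zn²⁺ is present, so OrvW is inactive.
With no repressor bound, *morR* is transcribed.
→ *morR* is ON.
cAMP is present, so NerU is inactive.
With no repressor bound, *holD* is transcribed.
→ *holD* is ON.
ppGpp is absent, so HaxS is inactive.
Quinate is present, so KulK is inactive.
With no repressor bound, *lutW* is transcribed.
→ *lutW* is ON.
5 of the 5 genes are transcribed.

5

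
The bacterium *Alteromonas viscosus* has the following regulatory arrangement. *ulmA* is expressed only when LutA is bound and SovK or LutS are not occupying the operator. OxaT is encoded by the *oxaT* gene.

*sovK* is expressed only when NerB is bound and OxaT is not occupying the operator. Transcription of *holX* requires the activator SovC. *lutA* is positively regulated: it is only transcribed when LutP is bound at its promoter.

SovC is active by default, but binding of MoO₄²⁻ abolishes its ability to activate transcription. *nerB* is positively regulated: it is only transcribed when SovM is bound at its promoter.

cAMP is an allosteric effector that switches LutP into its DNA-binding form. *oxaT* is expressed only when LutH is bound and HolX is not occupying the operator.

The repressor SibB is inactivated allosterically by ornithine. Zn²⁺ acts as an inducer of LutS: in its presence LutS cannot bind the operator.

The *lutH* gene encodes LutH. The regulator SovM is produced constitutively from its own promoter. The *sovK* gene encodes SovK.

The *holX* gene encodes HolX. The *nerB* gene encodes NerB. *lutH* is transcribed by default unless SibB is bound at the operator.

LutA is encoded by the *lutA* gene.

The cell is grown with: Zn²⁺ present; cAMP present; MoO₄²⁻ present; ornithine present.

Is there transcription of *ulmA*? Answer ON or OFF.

Ornithine is present, so SibB is inactive.
With no repressor bound, *lutH* is transcribed.
So LutH is produced and active.
MoO₄²⁻ is present, so SovC is inactive.
Required activator SovC is absent, so *holX* is not transcribed.
So HolX is not produced.
No repressor is bound and LutH is active, so *oxaT* is transcribed.
So OxaT is produced and active.
SovM is produced constitutively and is active.
No repressor is bound and SovM is active, so *nerB* is transcribed.
So NerB is produced and active.
With repressor OxaT bound, *sovK* is not transcribed.
So SovK is not produced.
cAMP is present, so LutP is active.
No repressor is bound and LutP is active, so *lutA* is transcribed.
So LutA is produced and active.
Zn²⁺ is present, so LutS is inactive.
No repressor is bound and LutA is active, so *ulmA* is transcribed.

ON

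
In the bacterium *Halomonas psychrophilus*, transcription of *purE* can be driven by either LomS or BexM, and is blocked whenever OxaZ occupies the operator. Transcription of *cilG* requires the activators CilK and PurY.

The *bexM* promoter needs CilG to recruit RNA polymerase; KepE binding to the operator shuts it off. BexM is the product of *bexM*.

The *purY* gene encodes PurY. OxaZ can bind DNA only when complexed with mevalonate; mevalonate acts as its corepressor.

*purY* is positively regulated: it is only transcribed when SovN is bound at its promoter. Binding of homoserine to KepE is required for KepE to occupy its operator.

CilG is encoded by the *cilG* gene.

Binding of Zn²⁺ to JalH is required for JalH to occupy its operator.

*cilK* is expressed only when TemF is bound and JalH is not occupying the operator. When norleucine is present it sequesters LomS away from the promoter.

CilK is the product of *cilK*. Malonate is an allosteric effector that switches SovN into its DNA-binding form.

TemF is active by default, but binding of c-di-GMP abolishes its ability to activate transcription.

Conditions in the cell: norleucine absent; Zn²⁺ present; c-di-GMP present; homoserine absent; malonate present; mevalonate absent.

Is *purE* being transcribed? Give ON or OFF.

ON

Mevalonate is absent, so OxaZ is inactive.
Norleucine is absent, so LomS is active.
Homoserine is absent, so KepE is inactive.
Zn²⁺ is present, so JalH is active.
c-di-GMP is present, so TemF is inactive.
With repressor JalH bound, *cilK* is not transcribed.
So CilK is not produced.
Malonate is present, so SovN is active.
No repressor is bound and SovN is active, so *purY* is transcribed.
So PurY is produced and active.
Required activator CilK is absent, so *cilG* is not transcribed.
So CilG is not produced.
Required activator CilG is absent, so *bexM* is not transcribed.
So BexM is not produced.
Activator LomS is present, so *purE* is transcribed.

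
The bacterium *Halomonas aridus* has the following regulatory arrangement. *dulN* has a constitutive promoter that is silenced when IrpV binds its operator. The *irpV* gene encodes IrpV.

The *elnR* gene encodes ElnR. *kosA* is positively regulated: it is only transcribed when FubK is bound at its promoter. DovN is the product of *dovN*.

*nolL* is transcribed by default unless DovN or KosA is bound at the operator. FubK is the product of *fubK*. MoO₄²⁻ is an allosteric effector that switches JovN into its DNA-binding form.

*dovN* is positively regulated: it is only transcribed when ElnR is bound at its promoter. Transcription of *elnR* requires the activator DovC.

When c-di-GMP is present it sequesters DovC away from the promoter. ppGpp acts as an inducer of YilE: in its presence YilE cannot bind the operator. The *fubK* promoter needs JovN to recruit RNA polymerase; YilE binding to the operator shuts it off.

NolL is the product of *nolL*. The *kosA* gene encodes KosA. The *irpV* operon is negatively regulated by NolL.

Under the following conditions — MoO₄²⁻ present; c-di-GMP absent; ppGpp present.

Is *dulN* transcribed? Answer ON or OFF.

c-di-GMP is absent, so DovC is active.
No repressor is bound and DovC is active, so *elnR* is transcribed.
So ElnR is produced and active.
No repressor is bound and ElnR is active, so *dovN* is transcribed.
So DovN is produced and active.
MoO₄²⁻ is present, so JovN is active.
ppGpp is present, so YilE is inactive.
No repressor is bound and JovN is active, so *fubK* is transcribed.
So FubK is produced and active.
No repressor is bound and FubK is active, so *kosA* is transcribed.
So KosA is produced and active.
With repressor DovN bound, *nolL* is not transcribed.
So NolL is not produced.
With no repressor bound, *irpV* is transcribed.
So IrpV is produced and active.
With repressor IrpV bound, *dulN* is not transcribed.

OFF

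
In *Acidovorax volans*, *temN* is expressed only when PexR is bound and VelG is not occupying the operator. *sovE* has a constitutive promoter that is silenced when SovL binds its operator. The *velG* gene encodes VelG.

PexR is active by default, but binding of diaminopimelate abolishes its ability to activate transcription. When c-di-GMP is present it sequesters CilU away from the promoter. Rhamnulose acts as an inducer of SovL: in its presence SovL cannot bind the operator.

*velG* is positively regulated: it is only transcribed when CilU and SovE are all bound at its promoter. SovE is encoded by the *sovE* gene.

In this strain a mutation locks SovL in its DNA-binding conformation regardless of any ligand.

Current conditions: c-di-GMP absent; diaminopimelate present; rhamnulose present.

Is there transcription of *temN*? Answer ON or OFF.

OFF

c-di-GMP is absent, so CilU is active.
SovL is constitutively active in this strain.
With repressor SovL bound, *sovE* is not transcribed.
So SovE is not produced.
Required activator SovE is absent, so *velG* is not transcribed.
So VelG is not produced.
Diaminopimelate is present, so PexR is inactive.
Required activator PexR is absent, so *temN* is not transcribed.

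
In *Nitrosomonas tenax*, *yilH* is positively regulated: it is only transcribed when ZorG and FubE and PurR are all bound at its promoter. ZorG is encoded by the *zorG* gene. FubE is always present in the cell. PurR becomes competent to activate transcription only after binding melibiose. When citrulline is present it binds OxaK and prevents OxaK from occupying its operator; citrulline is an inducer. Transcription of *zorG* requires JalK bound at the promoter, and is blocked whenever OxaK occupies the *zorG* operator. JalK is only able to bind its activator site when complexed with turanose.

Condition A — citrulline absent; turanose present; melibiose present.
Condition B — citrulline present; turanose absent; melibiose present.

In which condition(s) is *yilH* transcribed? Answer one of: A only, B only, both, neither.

Condition A:
Citrulline is absent, so OxaK is active.
Turanose is present, so JalK is active.
With repressor OxaK bound, *zorG* is not transcribed.
So ZorG is not produced.
FubE is produced constitutively and is active.
Melibiose is present, so PurR is active.
Required activator ZorG is absent, so *yilH* is not transcribed.
→ *yilH* is OFF in A.
Condition B:
Citrulline is present, so OxaK is inactive.
Turanose is absent, so JalK is inactive.
Required activator JalK is absent, so *zorG* is not transcribed.
So ZorG is not produced.
FubE is produced constitutively and is active.
Melibiose is present, so PurR is active.
Required activator ZorG is absent, so *yilH* is not transcribed.
→ *yilH* is OFF in B.

neither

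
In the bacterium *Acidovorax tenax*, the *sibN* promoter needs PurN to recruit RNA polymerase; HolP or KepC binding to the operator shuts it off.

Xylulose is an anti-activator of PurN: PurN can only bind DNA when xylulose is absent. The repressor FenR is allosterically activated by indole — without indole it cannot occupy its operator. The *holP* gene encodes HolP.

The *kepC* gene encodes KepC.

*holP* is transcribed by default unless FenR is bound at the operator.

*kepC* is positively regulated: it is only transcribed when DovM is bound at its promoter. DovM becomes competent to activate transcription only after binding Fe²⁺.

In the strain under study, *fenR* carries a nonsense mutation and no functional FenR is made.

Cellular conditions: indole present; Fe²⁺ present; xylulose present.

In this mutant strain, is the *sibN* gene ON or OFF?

Xylulose is present, so PurN is inactive.
FenR is non-functional in this strain, so it has no effect.
With no repressor bound, *holP* is transcribed.
So HolP is produced and active.
Fe²⁺ is present, so DovM is active.
No repressor is bound and DovM is active, so *kepC* is transcribed.
So KepC is produced and active.
With repressor HolP bound, *sibN* is not transcribed.

OFF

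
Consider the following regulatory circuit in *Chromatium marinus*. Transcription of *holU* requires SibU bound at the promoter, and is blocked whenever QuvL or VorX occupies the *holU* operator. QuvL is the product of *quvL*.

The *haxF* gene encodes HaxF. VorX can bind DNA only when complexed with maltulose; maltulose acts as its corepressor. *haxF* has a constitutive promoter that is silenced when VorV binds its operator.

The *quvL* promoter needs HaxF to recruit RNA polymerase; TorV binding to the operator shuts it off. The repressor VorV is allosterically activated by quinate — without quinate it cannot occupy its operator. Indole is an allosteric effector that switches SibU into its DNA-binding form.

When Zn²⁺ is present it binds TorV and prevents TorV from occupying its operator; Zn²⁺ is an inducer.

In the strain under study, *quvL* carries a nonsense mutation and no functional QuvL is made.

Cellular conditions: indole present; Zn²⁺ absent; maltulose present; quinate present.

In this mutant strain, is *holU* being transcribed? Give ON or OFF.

QuvL is non-functional in this strain, so it has no effect.
Indole is present, so SibU is active.
Maltulose is present, so VorX is active.
With repressor VorX bound, *holU* is not transcribed.

OFF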